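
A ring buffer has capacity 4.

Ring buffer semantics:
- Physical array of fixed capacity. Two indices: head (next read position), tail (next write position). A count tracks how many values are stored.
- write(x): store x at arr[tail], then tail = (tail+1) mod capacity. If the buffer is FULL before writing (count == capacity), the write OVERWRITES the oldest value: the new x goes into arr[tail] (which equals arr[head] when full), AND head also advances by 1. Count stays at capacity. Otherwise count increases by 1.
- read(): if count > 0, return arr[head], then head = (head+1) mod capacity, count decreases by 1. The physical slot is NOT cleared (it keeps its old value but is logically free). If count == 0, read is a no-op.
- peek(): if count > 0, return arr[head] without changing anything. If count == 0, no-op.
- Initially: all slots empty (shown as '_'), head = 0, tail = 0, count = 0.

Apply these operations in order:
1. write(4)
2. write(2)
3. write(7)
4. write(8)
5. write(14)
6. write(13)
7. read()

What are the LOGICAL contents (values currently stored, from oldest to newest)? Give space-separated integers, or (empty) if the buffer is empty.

After op 1 (write(4)): arr=[4 _ _ _] head=0 tail=1 count=1
After op 2 (write(2)): arr=[4 2 _ _] head=0 tail=2 count=2
After op 3 (write(7)): arr=[4 2 7 _] head=0 tail=3 count=3
After op 4 (write(8)): arr=[4 2 7 8] head=0 tail=0 count=4
After op 5 (write(14)): arr=[14 2 7 8] head=1 tail=1 count=4
After op 6 (write(13)): arr=[14 13 7 8] head=2 tail=2 count=4
After op 7 (read()): arr=[14 13 7 8] head=3 tail=2 count=3

Answer: 8 14 13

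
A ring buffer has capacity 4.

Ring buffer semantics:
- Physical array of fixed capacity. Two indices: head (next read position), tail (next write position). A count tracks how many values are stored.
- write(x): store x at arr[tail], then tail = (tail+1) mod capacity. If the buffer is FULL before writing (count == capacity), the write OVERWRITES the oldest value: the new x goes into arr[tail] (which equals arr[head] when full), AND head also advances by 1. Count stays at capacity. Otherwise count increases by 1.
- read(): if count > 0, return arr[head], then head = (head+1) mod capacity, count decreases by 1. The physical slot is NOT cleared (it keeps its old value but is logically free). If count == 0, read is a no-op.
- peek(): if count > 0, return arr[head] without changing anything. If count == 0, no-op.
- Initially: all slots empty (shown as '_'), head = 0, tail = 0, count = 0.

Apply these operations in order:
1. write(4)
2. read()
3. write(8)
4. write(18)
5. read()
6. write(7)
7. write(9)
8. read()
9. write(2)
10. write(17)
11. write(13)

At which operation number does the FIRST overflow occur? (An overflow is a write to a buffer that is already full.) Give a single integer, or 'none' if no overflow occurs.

Answer: 11

Derivation:
After op 1 (write(4)): arr=[4 _ _ _] head=0 tail=1 count=1
After op 2 (read()): arr=[4 _ _ _] head=1 tail=1 count=0
After op 3 (write(8)): arr=[4 8 _ _] head=1 tail=2 count=1
After op 4 (write(18)): arr=[4 8 18 _] head=1 tail=3 count=2
After op 5 (read()): arr=[4 8 18 _] head=2 tail=3 count=1
After op 6 (write(7)): arr=[4 8 18 7] head=2 tail=0 count=2
After op 7 (write(9)): arr=[9 8 18 7] head=2 tail=1 count=3
After op 8 (read()): arr=[9 8 18 7] head=3 tail=1 count=2
After op 9 (write(2)): arr=[9 2 18 7] head=3 tail=2 count=3
After op 10 (write(17)): arr=[9 2 17 7] head=3 tail=3 count=4
After op 11 (write(13)): arr=[9 2 17 13] head=0 tail=0 count=4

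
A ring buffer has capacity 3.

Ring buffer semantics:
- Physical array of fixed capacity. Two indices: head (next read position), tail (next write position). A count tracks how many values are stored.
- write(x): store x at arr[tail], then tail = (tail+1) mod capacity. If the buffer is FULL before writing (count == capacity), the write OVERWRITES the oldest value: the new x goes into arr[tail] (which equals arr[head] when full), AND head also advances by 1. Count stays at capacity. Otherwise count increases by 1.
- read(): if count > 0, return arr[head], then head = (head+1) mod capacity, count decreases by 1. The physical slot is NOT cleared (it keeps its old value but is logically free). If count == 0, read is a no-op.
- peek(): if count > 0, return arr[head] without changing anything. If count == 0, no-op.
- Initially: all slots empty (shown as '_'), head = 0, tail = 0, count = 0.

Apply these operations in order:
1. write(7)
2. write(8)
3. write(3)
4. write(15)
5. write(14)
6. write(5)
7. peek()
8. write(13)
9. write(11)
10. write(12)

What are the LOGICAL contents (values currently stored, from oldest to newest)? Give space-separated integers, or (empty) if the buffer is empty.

Answer: 13 11 12

Derivation:
After op 1 (write(7)): arr=[7 _ _] head=0 tail=1 count=1
After op 2 (write(8)): arr=[7 8 _] head=0 tail=2 count=2
After op 3 (write(3)): arr=[7 8 3] head=0 tail=0 count=3
After op 4 (write(15)): arr=[15 8 3] head=1 tail=1 count=3
After op 5 (write(14)): arr=[15 14 3] head=2 tail=2 count=3
After op 6 (write(5)): arr=[15 14 5] head=0 tail=0 count=3
After op 7 (peek()): arr=[15 14 5] head=0 tail=0 count=3
After op 8 (write(13)): arr=[13 14 5] head=1 tail=1 count=3
After op 9 (write(11)): arr=[13 11 5] head=2 tail=2 count=3
After op 10 (write(12)): arr=[13 11 12] head=0 tail=0 count=3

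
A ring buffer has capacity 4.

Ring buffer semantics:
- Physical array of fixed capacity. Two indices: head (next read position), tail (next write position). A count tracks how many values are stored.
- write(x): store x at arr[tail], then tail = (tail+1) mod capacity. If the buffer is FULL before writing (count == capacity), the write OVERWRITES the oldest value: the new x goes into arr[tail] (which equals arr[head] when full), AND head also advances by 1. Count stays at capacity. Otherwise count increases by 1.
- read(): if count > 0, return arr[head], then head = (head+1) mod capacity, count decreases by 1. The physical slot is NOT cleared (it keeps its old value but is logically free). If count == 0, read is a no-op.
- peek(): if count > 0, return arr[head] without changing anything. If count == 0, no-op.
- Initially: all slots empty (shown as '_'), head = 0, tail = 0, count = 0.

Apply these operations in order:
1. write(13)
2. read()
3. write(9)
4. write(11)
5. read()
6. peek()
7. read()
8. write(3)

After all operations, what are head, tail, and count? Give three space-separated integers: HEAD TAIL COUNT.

After op 1 (write(13)): arr=[13 _ _ _] head=0 tail=1 count=1
After op 2 (read()): arr=[13 _ _ _] head=1 tail=1 count=0
After op 3 (write(9)): arr=[13 9 _ _] head=1 tail=2 count=1
After op 4 (write(11)): arr=[13 9 11 _] head=1 tail=3 count=2
After op 5 (read()): arr=[13 9 11 _] head=2 tail=3 count=1
After op 6 (peek()): arr=[13 9 11 _] head=2 tail=3 count=1
After op 7 (read()): arr=[13 9 11 _] head=3 tail=3 count=0
After op 8 (write(3)): arr=[13 9 11 3] head=3 tail=0 count=1

Answer: 3 0 1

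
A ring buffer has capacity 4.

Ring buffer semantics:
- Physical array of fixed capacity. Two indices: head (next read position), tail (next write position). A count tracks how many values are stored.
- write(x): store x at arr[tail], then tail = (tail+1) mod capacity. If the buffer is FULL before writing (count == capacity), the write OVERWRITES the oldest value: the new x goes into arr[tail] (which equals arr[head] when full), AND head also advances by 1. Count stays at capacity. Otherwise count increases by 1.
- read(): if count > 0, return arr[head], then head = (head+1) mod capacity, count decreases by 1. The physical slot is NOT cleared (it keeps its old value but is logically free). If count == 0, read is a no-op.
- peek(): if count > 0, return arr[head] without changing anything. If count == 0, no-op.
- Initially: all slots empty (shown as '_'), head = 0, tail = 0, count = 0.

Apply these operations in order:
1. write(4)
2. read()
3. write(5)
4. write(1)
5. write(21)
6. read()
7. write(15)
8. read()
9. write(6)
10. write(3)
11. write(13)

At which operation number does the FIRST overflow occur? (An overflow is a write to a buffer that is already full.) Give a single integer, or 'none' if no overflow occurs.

After op 1 (write(4)): arr=[4 _ _ _] head=0 tail=1 count=1
After op 2 (read()): arr=[4 _ _ _] head=1 tail=1 count=0
After op 3 (write(5)): arr=[4 5 _ _] head=1 tail=2 count=1
After op 4 (write(1)): arr=[4 5 1 _] head=1 tail=3 count=2
After op 5 (write(21)): arr=[4 5 1 21] head=1 tail=0 count=3
After op 6 (read()): arr=[4 5 1 21] head=2 tail=0 count=2
After op 7 (write(15)): arr=[15 5 1 21] head=2 tail=1 count=3
After op 8 (read()): arr=[15 5 1 21] head=3 tail=1 count=2
After op 9 (write(6)): arr=[15 6 1 21] head=3 tail=2 count=3
After op 10 (write(3)): arr=[15 6 3 21] head=3 tail=3 count=4
After op 11 (write(13)): arr=[15 6 3 13] head=0 tail=0 count=4

Answer: 11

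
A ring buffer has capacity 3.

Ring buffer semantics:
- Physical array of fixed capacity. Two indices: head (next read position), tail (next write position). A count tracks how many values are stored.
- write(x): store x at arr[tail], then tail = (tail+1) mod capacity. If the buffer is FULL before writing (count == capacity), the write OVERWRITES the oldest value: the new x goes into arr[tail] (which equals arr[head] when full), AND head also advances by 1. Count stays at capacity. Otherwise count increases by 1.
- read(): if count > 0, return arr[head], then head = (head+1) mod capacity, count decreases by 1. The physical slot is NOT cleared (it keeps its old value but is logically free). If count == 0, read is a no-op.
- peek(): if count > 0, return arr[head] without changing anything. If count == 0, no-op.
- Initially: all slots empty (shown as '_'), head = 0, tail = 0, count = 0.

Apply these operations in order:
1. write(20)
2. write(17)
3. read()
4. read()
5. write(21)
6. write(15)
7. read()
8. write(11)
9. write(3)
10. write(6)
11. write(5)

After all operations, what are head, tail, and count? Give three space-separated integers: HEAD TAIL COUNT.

After op 1 (write(20)): arr=[20 _ _] head=0 tail=1 count=1
After op 2 (write(17)): arr=[20 17 _] head=0 tail=2 count=2
After op 3 (read()): arr=[20 17 _] head=1 tail=2 count=1
After op 4 (read()): arr=[20 17 _] head=2 tail=2 count=0
After op 5 (write(21)): arr=[20 17 21] head=2 tail=0 count=1
After op 6 (write(15)): arr=[15 17 21] head=2 tail=1 count=2
After op 7 (read()): arr=[15 17 21] head=0 tail=1 count=1
After op 8 (write(11)): arr=[15 11 21] head=0 tail=2 count=2
After op 9 (write(3)): arr=[15 11 3] head=0 tail=0 count=3
After op 10 (write(6)): arr=[6 11 3] head=1 tail=1 count=3
After op 11 (write(5)): arr=[6 5 3] head=2 tail=2 count=3

Answer: 2 2 3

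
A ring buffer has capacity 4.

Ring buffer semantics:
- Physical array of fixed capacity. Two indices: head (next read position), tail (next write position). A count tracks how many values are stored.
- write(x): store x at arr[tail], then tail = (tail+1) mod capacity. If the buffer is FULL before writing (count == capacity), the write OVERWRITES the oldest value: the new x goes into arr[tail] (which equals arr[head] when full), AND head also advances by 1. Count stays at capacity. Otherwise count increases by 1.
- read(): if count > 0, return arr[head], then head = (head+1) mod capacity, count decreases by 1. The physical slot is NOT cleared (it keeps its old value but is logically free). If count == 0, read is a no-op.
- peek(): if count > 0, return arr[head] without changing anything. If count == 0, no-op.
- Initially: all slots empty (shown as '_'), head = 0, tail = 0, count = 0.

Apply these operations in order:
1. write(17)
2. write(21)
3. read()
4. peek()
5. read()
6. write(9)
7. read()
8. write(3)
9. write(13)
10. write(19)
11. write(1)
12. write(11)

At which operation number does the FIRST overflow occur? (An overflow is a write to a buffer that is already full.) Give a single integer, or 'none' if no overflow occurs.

Answer: 12

Derivation:
After op 1 (write(17)): arr=[17 _ _ _] head=0 tail=1 count=1
After op 2 (write(21)): arr=[17 21 _ _] head=0 tail=2 count=2
After op 3 (read()): arr=[17 21 _ _] head=1 tail=2 count=1
After op 4 (peek()): arr=[17 21 _ _] head=1 tail=2 count=1
After op 5 (read()): arr=[17 21 _ _] head=2 tail=2 count=0
After op 6 (write(9)): arr=[17 21 9 _] head=2 tail=3 count=1
After op 7 (read()): arr=[17 21 9 _] head=3 tail=3 count=0
After op 8 (write(3)): arr=[17 21 9 3] head=3 tail=0 count=1
After op 9 (write(13)): arr=[13 21 9 3] head=3 tail=1 count=2
After op 10 (write(19)): arr=[13 19 9 3] head=3 tail=2 count=3
After op 11 (write(1)): arr=[13 19 1 3] head=3 tail=3 count=4
After op 12 (write(11)): arr=[13 19 1 11] head=0 tail=0 count=4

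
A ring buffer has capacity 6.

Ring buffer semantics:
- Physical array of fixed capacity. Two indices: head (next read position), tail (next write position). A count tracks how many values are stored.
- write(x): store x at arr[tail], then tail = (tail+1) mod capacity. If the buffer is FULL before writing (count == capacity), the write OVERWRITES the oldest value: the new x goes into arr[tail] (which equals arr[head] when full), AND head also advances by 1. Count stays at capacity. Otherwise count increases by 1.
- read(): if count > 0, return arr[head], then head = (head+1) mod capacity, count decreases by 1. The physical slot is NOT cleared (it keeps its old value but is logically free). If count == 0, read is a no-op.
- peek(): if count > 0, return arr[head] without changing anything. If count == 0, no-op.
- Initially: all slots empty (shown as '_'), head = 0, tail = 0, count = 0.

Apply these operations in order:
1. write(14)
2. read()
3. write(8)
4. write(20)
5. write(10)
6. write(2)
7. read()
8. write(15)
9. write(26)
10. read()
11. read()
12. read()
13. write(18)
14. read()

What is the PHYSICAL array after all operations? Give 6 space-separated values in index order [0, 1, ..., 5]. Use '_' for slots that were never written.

Answer: 26 18 20 10 2 15

Derivation:
After op 1 (write(14)): arr=[14 _ _ _ _ _] head=0 tail=1 count=1
After op 2 (read()): arr=[14 _ _ _ _ _] head=1 tail=1 count=0
After op 3 (write(8)): arr=[14 8 _ _ _ _] head=1 tail=2 count=1
After op 4 (write(20)): arr=[14 8 20 _ _ _] head=1 tail=3 count=2
After op 5 (write(10)): arr=[14 8 20 10 _ _] head=1 tail=4 count=3
After op 6 (write(2)): arr=[14 8 20 10 2 _] head=1 tail=5 count=4
After op 7 (read()): arr=[14 8 20 10 2 _] head=2 tail=5 count=3
After op 8 (write(15)): arr=[14 8 20 10 2 15] head=2 tail=0 count=4
After op 9 (write(26)): arr=[26 8 20 10 2 15] head=2 tail=1 count=5
After op 10 (read()): arr=[26 8 20 10 2 15] head=3 tail=1 count=4
After op 11 (read()): arr=[26 8 20 10 2 15] head=4 tail=1 count=3
After op 12 (read()): arr=[26 8 20 10 2 15] head=5 tail=1 count=2
After op 13 (write(18)): arr=[26 18 20 10 2 15] head=5 tail=2 count=3
After op 14 (read()): arr=[26 18 20 10 2 15] head=0 tail=2 count=2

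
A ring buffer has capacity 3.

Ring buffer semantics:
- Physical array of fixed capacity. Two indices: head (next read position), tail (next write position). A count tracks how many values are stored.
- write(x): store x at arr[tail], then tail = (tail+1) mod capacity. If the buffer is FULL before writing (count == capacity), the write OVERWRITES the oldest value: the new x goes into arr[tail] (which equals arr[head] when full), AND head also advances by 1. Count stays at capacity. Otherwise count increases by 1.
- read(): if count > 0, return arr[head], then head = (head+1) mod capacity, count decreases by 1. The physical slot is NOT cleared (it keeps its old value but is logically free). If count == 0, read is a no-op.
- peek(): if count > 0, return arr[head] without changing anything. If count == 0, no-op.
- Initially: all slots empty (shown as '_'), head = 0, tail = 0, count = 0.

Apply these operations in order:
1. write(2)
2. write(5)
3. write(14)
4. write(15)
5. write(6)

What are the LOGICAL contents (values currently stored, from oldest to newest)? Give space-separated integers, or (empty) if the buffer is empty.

Answer: 14 15 6

Derivation:
After op 1 (write(2)): arr=[2 _ _] head=0 tail=1 count=1
After op 2 (write(5)): arr=[2 5 _] head=0 tail=2 count=2
After op 3 (write(14)): arr=[2 5 14] head=0 tail=0 count=3
After op 4 (write(15)): arr=[15 5 14] head=1 tail=1 count=3
After op 5 (write(6)): arr=[15 6 14] head=2 tail=2 count=3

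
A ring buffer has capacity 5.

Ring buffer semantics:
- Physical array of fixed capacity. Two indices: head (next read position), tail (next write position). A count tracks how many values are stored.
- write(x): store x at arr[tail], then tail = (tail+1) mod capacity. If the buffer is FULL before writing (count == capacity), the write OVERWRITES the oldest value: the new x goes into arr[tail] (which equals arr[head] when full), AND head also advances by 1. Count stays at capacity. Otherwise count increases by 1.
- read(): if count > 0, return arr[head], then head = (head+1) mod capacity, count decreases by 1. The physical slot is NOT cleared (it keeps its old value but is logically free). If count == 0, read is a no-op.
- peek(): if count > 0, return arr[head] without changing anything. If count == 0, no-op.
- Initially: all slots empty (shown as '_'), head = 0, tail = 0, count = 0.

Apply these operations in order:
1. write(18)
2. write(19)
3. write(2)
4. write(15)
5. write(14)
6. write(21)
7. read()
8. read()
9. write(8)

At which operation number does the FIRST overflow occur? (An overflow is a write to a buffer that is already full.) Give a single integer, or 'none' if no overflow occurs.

Answer: 6

Derivation:
After op 1 (write(18)): arr=[18 _ _ _ _] head=0 tail=1 count=1
After op 2 (write(19)): arr=[18 19 _ _ _] head=0 tail=2 count=2
After op 3 (write(2)): arr=[18 19 2 _ _] head=0 tail=3 count=3
After op 4 (write(15)): arr=[18 19 2 15 _] head=0 tail=4 count=4
After op 5 (write(14)): arr=[18 19 2 15 14] head=0 tail=0 count=5
After op 6 (write(21)): arr=[21 19 2 15 14] head=1 tail=1 count=5
After op 7 (read()): arr=[21 19 2 15 14] head=2 tail=1 count=4
After op 8 (read()): arr=[21 19 2 15 14] head=3 tail=1 count=3
After op 9 (write(8)): arr=[21 8 2 15 14] head=3 tail=2 count=4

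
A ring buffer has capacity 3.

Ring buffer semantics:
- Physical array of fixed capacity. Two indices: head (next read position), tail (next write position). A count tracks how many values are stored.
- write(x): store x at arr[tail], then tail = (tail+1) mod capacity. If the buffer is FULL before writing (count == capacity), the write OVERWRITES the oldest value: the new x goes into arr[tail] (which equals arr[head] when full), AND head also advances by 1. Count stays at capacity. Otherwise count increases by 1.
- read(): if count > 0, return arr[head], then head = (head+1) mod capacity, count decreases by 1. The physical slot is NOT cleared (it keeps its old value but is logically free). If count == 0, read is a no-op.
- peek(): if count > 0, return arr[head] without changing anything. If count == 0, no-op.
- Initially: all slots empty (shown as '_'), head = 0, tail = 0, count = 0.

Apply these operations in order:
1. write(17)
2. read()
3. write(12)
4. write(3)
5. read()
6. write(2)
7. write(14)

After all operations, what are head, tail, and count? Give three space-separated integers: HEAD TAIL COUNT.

Answer: 2 2 3

Derivation:
After op 1 (write(17)): arr=[17 _ _] head=0 tail=1 count=1
After op 2 (read()): arr=[17 _ _] head=1 tail=1 count=0
After op 3 (write(12)): arr=[17 12 _] head=1 tail=2 count=1
After op 4 (write(3)): arr=[17 12 3] head=1 tail=0 count=2
After op 5 (read()): arr=[17 12 3] head=2 tail=0 count=1
After op 6 (write(2)): arr=[2 12 3] head=2 tail=1 count=2
After op 7 (write(14)): arr=[2 14 3] head=2 tail=2 count=3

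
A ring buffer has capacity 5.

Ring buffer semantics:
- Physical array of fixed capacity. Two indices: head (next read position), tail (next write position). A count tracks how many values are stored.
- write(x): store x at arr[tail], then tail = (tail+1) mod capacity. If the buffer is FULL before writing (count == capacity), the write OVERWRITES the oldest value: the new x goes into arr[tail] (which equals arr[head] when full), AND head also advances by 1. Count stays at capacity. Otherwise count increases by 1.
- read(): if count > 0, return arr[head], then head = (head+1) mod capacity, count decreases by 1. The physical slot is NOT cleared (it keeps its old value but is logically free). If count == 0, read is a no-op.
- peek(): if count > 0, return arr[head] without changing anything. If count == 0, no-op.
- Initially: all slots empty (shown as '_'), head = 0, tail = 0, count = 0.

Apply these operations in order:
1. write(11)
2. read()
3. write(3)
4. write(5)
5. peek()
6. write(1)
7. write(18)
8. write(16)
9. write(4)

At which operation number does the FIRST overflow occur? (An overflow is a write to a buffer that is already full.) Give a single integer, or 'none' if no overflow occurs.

Answer: 9

Derivation:
After op 1 (write(11)): arr=[11 _ _ _ _] head=0 tail=1 count=1
After op 2 (read()): arr=[11 _ _ _ _] head=1 tail=1 count=0
After op 3 (write(3)): arr=[11 3 _ _ _] head=1 tail=2 count=1
After op 4 (write(5)): arr=[11 3 5 _ _] head=1 tail=3 count=2
After op 5 (peek()): arr=[11 3 5 _ _] head=1 tail=3 count=2
After op 6 (write(1)): arr=[11 3 5 1 _] head=1 tail=4 count=3
After op 7 (write(18)): arr=[11 3 5 1 18] head=1 tail=0 count=4
After op 8 (write(16)): arr=[16 3 5 1 18] head=1 tail=1 count=5
After op 9 (write(4)): arr=[16 4 5 1 18] head=2 tail=2 count=5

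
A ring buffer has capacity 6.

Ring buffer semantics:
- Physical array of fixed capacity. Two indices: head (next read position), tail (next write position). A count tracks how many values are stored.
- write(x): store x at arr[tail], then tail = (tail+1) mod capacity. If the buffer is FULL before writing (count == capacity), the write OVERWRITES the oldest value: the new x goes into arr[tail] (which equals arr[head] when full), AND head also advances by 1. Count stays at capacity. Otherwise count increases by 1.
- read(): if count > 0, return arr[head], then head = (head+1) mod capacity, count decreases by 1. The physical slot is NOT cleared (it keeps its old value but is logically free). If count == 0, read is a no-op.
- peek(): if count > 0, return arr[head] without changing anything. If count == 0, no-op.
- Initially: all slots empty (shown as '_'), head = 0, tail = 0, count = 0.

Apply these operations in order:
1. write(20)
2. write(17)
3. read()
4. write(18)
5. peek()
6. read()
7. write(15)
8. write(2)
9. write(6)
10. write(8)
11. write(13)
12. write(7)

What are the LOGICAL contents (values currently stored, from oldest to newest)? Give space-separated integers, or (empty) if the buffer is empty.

After op 1 (write(20)): arr=[20 _ _ _ _ _] head=0 tail=1 count=1
After op 2 (write(17)): arr=[20 17 _ _ _ _] head=0 tail=2 count=2
After op 3 (read()): arr=[20 17 _ _ _ _] head=1 tail=2 count=1
After op 4 (write(18)): arr=[20 17 18 _ _ _] head=1 tail=3 count=2
After op 5 (peek()): arr=[20 17 18 _ _ _] head=1 tail=3 count=2
After op 6 (read()): arr=[20 17 18 _ _ _] head=2 tail=3 count=1
After op 7 (write(15)): arr=[20 17 18 15 _ _] head=2 tail=4 count=2
After op 8 (write(2)): arr=[20 17 18 15 2 _] head=2 tail=5 count=3
After op 9 (write(6)): arr=[20 17 18 15 2 6] head=2 tail=0 count=4
After op 10 (write(8)): arr=[8 17 18 15 2 6] head=2 tail=1 count=5
After op 11 (write(13)): arr=[8 13 18 15 2 6] head=2 tail=2 count=6
After op 12 (write(7)): arr=[8 13 7 15 2 6] head=3 tail=3 count=6

Answer: 15 2 6 8 13 7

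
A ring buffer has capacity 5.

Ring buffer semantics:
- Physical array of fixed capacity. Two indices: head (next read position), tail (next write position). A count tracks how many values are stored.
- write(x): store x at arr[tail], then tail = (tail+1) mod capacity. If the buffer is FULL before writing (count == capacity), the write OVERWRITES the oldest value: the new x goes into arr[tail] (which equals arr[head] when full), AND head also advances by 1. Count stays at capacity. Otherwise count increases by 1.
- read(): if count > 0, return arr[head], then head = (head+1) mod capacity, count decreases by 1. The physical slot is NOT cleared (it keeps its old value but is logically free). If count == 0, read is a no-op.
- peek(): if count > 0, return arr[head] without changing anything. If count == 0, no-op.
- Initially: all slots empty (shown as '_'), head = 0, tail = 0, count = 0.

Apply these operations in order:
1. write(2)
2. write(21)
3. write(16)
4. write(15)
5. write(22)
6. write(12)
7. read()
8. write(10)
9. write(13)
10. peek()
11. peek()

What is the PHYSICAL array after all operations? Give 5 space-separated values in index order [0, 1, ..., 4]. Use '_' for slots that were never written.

After op 1 (write(2)): arr=[2 _ _ _ _] head=0 tail=1 count=1
After op 2 (write(21)): arr=[2 21 _ _ _] head=0 tail=2 count=2
After op 3 (write(16)): arr=[2 21 16 _ _] head=0 tail=3 count=3
After op 4 (write(15)): arr=[2 21 16 15 _] head=0 tail=4 count=4
After op 5 (write(22)): arr=[2 21 16 15 22] head=0 tail=0 count=5
After op 6 (write(12)): arr=[12 21 16 15 22] head=1 tail=1 count=5
After op 7 (read()): arr=[12 21 16 15 22] head=2 tail=1 count=4
After op 8 (write(10)): arr=[12 10 16 15 22] head=2 tail=2 count=5
After op 9 (write(13)): arr=[12 10 13 15 22] head=3 tail=3 count=5
After op 10 (peek()): arr=[12 10 13 15 22] head=3 tail=3 count=5
After op 11 (peek()): arr=[12 10 13 15 22] head=3 tail=3 count=5

Answer: 12 10 13 15 22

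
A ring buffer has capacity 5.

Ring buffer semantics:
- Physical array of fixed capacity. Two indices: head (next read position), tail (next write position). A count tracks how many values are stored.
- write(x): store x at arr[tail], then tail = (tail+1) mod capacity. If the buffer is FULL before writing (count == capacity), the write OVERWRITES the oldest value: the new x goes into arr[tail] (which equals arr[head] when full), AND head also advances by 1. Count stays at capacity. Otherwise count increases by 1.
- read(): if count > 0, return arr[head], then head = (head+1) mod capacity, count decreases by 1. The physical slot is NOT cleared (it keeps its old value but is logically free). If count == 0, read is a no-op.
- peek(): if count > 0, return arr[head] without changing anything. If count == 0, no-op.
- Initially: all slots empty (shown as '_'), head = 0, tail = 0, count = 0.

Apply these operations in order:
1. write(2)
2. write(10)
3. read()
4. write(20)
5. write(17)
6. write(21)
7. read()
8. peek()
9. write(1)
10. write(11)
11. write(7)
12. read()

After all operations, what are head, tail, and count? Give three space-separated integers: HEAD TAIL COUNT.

After op 1 (write(2)): arr=[2 _ _ _ _] head=0 tail=1 count=1
After op 2 (write(10)): arr=[2 10 _ _ _] head=0 tail=2 count=2
After op 3 (read()): arr=[2 10 _ _ _] head=1 tail=2 count=1
After op 4 (write(20)): arr=[2 10 20 _ _] head=1 tail=3 count=2
After op 5 (write(17)): arr=[2 10 20 17 _] head=1 tail=4 count=3
After op 6 (write(21)): arr=[2 10 20 17 21] head=1 tail=0 count=4
After op 7 (read()): arr=[2 10 20 17 21] head=2 tail=0 count=3
After op 8 (peek()): arr=[2 10 20 17 21] head=2 tail=0 count=3
After op 9 (write(1)): arr=[1 10 20 17 21] head=2 tail=1 count=4
After op 10 (write(11)): arr=[1 11 20 17 21] head=2 tail=2 count=5
After op 11 (write(7)): arr=[1 11 7 17 21] head=3 tail=3 count=5
After op 12 (read()): arr=[1 11 7 17 21] head=4 tail=3 count=4

Answer: 4 3 4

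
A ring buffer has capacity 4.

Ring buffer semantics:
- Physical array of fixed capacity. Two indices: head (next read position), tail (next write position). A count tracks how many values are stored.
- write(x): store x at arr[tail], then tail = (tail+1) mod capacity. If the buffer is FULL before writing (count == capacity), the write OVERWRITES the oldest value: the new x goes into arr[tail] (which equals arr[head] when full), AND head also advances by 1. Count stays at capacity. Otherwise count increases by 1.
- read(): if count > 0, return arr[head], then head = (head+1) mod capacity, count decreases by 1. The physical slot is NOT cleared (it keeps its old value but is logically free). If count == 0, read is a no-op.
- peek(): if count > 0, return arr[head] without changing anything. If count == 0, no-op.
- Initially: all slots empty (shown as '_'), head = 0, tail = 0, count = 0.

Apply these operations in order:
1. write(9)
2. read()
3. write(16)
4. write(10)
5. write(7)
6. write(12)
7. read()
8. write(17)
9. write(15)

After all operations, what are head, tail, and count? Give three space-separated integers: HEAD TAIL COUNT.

After op 1 (write(9)): arr=[9 _ _ _] head=0 tail=1 count=1
After op 2 (read()): arr=[9 _ _ _] head=1 tail=1 count=0
After op 3 (write(16)): arr=[9 16 _ _] head=1 tail=2 count=1
After op 4 (write(10)): arr=[9 16 10 _] head=1 tail=3 count=2
After op 5 (write(7)): arr=[9 16 10 7] head=1 tail=0 count=3
After op 6 (write(12)): arr=[12 16 10 7] head=1 tail=1 count=4
After op 7 (read()): arr=[12 16 10 7] head=2 tail=1 count=3
After op 8 (write(17)): arr=[12 17 10 7] head=2 tail=2 count=4
After op 9 (write(15)): arr=[12 17 15 7] head=3 tail=3 count=4

Answer: 3 3 4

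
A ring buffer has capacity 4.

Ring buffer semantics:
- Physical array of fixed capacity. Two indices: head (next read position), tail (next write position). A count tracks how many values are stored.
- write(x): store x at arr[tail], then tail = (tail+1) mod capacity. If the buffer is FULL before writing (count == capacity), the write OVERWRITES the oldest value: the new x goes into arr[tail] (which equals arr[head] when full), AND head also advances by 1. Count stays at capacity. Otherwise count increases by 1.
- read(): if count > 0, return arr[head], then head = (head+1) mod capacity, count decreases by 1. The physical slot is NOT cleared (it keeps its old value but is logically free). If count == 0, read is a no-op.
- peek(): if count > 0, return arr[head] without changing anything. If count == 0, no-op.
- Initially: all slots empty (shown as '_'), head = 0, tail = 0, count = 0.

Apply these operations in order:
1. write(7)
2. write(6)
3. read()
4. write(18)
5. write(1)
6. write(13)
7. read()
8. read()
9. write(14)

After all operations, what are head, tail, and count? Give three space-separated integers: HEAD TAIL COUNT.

After op 1 (write(7)): arr=[7 _ _ _] head=0 tail=1 count=1
After op 2 (write(6)): arr=[7 6 _ _] head=0 tail=2 count=2
After op 3 (read()): arr=[7 6 _ _] head=1 tail=2 count=1
After op 4 (write(18)): arr=[7 6 18 _] head=1 tail=3 count=2
After op 5 (write(1)): arr=[7 6 18 1] head=1 tail=0 count=3
After op 6 (write(13)): arr=[13 6 18 1] head=1 tail=1 count=4
After op 7 (read()): arr=[13 6 18 1] head=2 tail=1 count=3
After op 8 (read()): arr=[13 6 18 1] head=3 tail=1 count=2
After op 9 (write(14)): arr=[13 14 18 1] head=3 tail=2 count=3

Answer: 3 2 3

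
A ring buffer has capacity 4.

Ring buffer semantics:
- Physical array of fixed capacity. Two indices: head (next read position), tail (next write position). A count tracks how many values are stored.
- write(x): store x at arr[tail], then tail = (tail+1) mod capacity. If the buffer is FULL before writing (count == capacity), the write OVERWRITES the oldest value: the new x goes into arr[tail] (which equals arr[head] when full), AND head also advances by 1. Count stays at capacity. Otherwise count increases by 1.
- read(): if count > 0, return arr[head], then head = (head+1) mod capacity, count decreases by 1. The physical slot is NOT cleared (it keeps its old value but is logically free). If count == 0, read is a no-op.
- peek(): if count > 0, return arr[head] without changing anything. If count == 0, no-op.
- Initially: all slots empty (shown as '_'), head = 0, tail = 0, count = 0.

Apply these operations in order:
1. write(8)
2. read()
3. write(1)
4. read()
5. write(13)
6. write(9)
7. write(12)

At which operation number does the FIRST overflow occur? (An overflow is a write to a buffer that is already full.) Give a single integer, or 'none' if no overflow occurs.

After op 1 (write(8)): arr=[8 _ _ _] head=0 tail=1 count=1
After op 2 (read()): arr=[8 _ _ _] head=1 tail=1 count=0
After op 3 (write(1)): arr=[8 1 _ _] head=1 tail=2 count=1
After op 4 (read()): arr=[8 1 _ _] head=2 tail=2 count=0
After op 5 (write(13)): arr=[8 1 13 _] head=2 tail=3 count=1
After op 6 (write(9)): arr=[8 1 13 9] head=2 tail=0 count=2
After op 7 (write(12)): arr=[12 1 13 9] head=2 tail=1 count=3

Answer: none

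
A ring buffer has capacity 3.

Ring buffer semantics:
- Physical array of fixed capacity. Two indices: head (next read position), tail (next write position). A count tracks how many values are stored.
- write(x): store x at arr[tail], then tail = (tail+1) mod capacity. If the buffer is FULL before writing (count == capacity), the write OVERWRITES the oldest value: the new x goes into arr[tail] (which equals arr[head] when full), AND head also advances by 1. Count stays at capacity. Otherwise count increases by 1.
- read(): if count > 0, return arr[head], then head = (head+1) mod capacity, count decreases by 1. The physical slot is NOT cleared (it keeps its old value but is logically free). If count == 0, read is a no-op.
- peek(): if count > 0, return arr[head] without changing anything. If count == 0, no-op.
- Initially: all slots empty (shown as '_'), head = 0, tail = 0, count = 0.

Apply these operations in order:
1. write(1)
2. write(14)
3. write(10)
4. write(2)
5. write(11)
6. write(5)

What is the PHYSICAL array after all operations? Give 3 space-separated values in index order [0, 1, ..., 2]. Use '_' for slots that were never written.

Answer: 2 11 5

Derivation:
After op 1 (write(1)): arr=[1 _ _] head=0 tail=1 count=1
After op 2 (write(14)): arr=[1 14 _] head=0 tail=2 count=2
After op 3 (write(10)): arr=[1 14 10] head=0 tail=0 count=3
After op 4 (write(2)): arr=[2 14 10] head=1 tail=1 count=3
After op 5 (write(11)): arr=[2 11 10] head=2 tail=2 count=3
After op 6 (write(5)): arr=[2 11 5] head=0 tail=0 count=3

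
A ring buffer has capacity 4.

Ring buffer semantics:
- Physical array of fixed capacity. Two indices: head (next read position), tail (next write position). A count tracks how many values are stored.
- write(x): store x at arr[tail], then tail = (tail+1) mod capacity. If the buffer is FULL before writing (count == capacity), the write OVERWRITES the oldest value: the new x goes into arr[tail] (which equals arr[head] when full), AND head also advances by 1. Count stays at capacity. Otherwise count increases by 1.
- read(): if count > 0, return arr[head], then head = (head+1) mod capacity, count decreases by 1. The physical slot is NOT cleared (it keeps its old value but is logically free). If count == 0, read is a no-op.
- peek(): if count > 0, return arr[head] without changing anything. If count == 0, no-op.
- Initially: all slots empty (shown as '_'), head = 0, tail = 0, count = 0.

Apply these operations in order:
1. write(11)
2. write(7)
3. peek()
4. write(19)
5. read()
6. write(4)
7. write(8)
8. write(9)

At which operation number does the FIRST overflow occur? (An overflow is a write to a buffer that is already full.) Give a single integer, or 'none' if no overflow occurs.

Answer: 8

Derivation:
After op 1 (write(11)): arr=[11 _ _ _] head=0 tail=1 count=1
After op 2 (write(7)): arr=[11 7 _ _] head=0 tail=2 count=2
After op 3 (peek()): arr=[11 7 _ _] head=0 tail=2 count=2
After op 4 (write(19)): arr=[11 7 19 _] head=0 tail=3 count=3
After op 5 (read()): arr=[11 7 19 _] head=1 tail=3 count=2
After op 6 (write(4)): arr=[11 7 19 4] head=1 tail=0 count=3
After op 7 (write(8)): arr=[8 7 19 4] head=1 tail=1 count=4
After op 8 (write(9)): arr=[8 9 19 4] head=2 tail=2 count=4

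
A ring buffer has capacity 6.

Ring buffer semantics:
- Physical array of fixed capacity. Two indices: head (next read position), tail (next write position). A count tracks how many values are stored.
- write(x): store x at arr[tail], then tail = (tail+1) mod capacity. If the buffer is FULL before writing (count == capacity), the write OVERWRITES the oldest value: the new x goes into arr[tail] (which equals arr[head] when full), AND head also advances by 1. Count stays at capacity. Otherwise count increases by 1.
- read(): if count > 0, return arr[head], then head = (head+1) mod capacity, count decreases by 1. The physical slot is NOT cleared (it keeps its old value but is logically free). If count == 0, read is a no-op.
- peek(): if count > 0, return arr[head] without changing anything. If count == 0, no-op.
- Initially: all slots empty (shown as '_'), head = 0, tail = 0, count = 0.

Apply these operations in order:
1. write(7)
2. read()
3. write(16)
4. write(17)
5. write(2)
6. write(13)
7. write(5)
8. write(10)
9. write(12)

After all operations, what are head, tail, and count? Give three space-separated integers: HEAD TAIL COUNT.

Answer: 2 2 6

Derivation:
After op 1 (write(7)): arr=[7 _ _ _ _ _] head=0 tail=1 count=1
After op 2 (read()): arr=[7 _ _ _ _ _] head=1 tail=1 count=0
After op 3 (write(16)): arr=[7 16 _ _ _ _] head=1 tail=2 count=1
After op 4 (write(17)): arr=[7 16 17 _ _ _] head=1 tail=3 count=2
After op 5 (write(2)): arr=[7 16 17 2 _ _] head=1 tail=4 count=3
After op 6 (write(13)): arr=[7 16 17 2 13 _] head=1 tail=5 count=4
After op 7 (write(5)): arr=[7 16 17 2 13 5] head=1 tail=0 count=5
After op 8 (write(10)): arr=[10 16 17 2 13 5] head=1 tail=1 count=6
After op 9 (write(12)): arr=[10 12 17 2 13 5] head=2 tail=2 count=6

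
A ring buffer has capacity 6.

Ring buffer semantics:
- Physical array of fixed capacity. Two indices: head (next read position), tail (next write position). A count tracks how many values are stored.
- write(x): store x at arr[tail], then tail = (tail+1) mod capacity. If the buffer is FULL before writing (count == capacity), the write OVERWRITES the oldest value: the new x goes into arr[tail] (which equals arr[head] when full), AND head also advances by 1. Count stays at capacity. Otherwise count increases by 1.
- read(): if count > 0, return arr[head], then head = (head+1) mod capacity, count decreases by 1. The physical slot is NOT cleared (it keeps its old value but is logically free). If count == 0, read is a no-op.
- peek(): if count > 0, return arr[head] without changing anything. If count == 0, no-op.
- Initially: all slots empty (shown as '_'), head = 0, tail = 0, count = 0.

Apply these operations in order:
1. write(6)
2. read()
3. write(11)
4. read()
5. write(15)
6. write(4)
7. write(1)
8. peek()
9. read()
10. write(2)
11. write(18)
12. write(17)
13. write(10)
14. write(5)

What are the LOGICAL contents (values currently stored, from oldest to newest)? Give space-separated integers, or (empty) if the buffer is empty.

After op 1 (write(6)): arr=[6 _ _ _ _ _] head=0 tail=1 count=1
After op 2 (read()): arr=[6 _ _ _ _ _] head=1 tail=1 count=0
After op 3 (write(11)): arr=[6 11 _ _ _ _] head=1 tail=2 count=1
After op 4 (read()): arr=[6 11 _ _ _ _] head=2 tail=2 count=0
After op 5 (write(15)): arr=[6 11 15 _ _ _] head=2 tail=3 count=1
After op 6 (write(4)): arr=[6 11 15 4 _ _] head=2 tail=4 count=2
After op 7 (write(1)): arr=[6 11 15 4 1 _] head=2 tail=5 count=3
After op 8 (peek()): arr=[6 11 15 4 1 _] head=2 tail=5 count=3
After op 9 (read()): arr=[6 11 15 4 1 _] head=3 tail=5 count=2
After op 10 (write(2)): arr=[6 11 15 4 1 2] head=3 tail=0 count=3
After op 11 (write(18)): arr=[18 11 15 4 1 2] head=3 tail=1 count=4
After op 12 (write(17)): arr=[18 17 15 4 1 2] head=3 tail=2 count=5
After op 13 (write(10)): arr=[18 17 10 4 1 2] head=3 tail=3 count=6
After op 14 (write(5)): arr=[18 17 10 5 1 2] head=4 tail=4 count=6

Answer: 1 2 18 17 10 5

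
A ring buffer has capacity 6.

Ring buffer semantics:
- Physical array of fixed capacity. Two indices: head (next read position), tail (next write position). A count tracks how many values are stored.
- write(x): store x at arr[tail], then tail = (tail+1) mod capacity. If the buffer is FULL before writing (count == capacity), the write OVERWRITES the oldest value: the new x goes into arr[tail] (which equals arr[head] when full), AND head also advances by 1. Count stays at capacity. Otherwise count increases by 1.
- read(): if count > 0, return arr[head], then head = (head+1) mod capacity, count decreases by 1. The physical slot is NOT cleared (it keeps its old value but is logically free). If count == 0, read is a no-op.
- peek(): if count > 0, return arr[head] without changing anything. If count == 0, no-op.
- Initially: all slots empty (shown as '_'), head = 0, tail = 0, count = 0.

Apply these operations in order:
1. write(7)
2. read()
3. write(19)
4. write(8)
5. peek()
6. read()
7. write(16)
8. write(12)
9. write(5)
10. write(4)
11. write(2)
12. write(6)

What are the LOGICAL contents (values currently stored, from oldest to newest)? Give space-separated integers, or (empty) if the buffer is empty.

Answer: 16 12 5 4 2 6

Derivation:
After op 1 (write(7)): arr=[7 _ _ _ _ _] head=0 tail=1 count=1
After op 2 (read()): arr=[7 _ _ _ _ _] head=1 tail=1 count=0
After op 3 (write(19)): arr=[7 19 _ _ _ _] head=1 tail=2 count=1
After op 4 (write(8)): arr=[7 19 8 _ _ _] head=1 tail=3 count=2
After op 5 (peek()): arr=[7 19 8 _ _ _] head=1 tail=3 count=2
After op 6 (read()): arr=[7 19 8 _ _ _] head=2 tail=3 count=1
After op 7 (write(16)): arr=[7 19 8 16 _ _] head=2 tail=4 count=2
After op 8 (write(12)): arr=[7 19 8 16 12 _] head=2 tail=5 count=3
After op 9 (write(5)): arr=[7 19 8 16 12 5] head=2 tail=0 count=4
After op 10 (write(4)): arr=[4 19 8 16 12 5] head=2 tail=1 count=5
After op 11 (write(2)): arr=[4 2 8 16 12 5] head=2 tail=2 count=6
After op 12 (write(6)): arr=[4 2 6 16 12 5] head=3 tail=3 count=6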